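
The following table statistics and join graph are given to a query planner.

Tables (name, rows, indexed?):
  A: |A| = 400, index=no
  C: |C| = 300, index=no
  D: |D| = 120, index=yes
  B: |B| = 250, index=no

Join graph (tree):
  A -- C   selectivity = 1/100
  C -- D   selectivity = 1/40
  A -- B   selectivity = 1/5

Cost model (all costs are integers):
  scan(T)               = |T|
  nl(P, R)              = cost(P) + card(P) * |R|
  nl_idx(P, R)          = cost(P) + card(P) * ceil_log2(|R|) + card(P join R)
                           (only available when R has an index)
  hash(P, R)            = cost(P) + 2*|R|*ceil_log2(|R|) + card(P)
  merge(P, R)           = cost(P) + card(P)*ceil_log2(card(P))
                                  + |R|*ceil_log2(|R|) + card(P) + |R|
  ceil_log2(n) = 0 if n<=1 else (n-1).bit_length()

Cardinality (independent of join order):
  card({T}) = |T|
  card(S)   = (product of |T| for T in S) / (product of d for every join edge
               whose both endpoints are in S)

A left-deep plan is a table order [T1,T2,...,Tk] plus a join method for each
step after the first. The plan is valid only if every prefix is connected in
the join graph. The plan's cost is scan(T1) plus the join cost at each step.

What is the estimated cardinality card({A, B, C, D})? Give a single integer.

180000

Tables in S: A(400), B(250), C(300), D(120)
Edges inside S: A-C(d=100), C-D(d=40), A-B(d=5)
numerator = 400 * 250 * 300 * 120 = 3600000000
denominator = 100 * 40 * 5 = 20000
card(S) = 3600000000 / 20000 = 180000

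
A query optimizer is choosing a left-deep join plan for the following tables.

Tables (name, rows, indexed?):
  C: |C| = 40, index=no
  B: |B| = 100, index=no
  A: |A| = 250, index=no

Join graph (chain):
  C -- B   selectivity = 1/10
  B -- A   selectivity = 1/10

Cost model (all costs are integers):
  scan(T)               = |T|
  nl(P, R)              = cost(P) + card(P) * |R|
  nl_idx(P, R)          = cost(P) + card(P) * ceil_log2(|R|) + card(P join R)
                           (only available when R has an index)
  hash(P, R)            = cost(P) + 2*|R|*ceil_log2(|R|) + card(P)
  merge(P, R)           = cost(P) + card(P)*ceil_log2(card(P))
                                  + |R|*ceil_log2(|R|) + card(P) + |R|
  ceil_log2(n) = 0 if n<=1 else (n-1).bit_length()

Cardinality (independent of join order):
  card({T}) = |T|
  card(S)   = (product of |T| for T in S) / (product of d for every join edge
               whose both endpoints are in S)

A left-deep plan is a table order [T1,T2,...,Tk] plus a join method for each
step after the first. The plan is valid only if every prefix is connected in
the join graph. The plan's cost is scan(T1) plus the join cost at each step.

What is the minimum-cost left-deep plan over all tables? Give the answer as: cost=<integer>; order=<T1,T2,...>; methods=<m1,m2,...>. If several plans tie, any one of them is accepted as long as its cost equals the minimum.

cost=4880; order=A,B,C; methods=hash,hash

Selinger DP (subsets sized 1..n):
  {C}: scan cost=40, card=40
  {B}: scan cost=100, card=100
  {A}: scan cost=250, card=250
  {BC}: card=400; try (C,hash)→680, (B,merge)→1120, (C,merge)→1180, (B,hash)→1480, (B,nl)→4040, (C,nl)→4100; best=680 via (C,hash)
  {AB}: card=2500; try (B,hash)→1900, (A,merge)→3150, (B,merge)→3300, (A,hash)→4200, (A,nl)→25100, (B,nl)→25250; best=1900 via (B,hash)
  {ABC}: card=10000; try (C,hash)→4880, (A,hash)→5080, (A,merge)→6930, (C,merge)→34680, (A,nl)→100680, (C,nl)→101900; best=4880 via (C,hash)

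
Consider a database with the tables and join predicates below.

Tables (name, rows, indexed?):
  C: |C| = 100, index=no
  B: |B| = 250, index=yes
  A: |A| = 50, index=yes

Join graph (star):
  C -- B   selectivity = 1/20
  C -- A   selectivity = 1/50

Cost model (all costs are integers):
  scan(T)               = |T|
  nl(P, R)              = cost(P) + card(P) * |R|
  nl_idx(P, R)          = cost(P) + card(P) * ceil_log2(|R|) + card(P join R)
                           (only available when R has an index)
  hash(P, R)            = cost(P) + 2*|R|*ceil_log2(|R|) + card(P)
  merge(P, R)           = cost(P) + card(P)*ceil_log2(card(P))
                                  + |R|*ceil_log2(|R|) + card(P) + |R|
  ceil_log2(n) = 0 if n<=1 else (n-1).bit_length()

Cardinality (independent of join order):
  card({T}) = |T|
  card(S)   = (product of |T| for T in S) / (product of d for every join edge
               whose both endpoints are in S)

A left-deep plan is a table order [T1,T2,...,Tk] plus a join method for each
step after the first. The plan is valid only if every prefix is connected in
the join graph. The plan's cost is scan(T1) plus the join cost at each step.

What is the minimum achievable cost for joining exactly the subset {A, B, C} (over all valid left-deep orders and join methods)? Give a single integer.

2850

Selinger DP over subsets of {A,B,C}:
  {C}: scan cost=100, card=100
  {B}: scan cost=250, card=250
  {A}: scan cost=50, card=50
  {BC}: card=1250; try (C,hash)→1900, (B,nl_idx)→2150, (B,merge)→3150, (C,merge)→3300, (B,hash)→4200, (B,nl)→25100 …(+1); best=1900 via (C,hash)
  {AC}: card=100; try (A,hash)→800, (A,nl_idx)→800, (C,merge)→1200, (A,merge)→1250, (C,hash)→1500, (C,nl)→5050 …(+1); best=800 via (A,hash)
  {ABC}: card=1250; try (B,nl_idx)→2850, (A,hash)→3750, (B,merge)→3850, (B,hash)→4900, (A,nl_idx)→10650, (A,merge)→17250 …(+2); best=2850 via (B,nl_idx)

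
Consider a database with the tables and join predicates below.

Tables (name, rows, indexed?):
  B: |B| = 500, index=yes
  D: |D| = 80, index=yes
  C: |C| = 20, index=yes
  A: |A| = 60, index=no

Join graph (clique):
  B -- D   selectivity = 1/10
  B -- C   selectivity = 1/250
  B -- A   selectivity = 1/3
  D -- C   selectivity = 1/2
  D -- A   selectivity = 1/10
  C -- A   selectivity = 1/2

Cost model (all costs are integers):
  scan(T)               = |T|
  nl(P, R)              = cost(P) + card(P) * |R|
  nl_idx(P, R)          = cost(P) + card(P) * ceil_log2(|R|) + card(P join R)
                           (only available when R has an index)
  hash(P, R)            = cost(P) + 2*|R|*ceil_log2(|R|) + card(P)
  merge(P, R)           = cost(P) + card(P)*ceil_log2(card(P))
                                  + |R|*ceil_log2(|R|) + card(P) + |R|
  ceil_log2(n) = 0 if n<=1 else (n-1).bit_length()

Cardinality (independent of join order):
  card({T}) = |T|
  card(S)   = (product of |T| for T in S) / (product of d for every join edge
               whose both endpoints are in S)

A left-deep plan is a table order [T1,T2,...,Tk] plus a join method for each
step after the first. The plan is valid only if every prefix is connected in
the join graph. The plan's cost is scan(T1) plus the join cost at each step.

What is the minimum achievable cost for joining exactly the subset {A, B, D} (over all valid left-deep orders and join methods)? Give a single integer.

Selinger DP over subsets of {A,B,D}:
  {B}: scan cost=500, card=500
  {D}: scan cost=80, card=80
  {A}: scan cost=60, card=60
  {BD}: card=4000; try (D,hash)→2120, (B,nl_idx)→4800, (B,merge)→5720, (D,merge)→6140, (D,nl_idx)→8000, (B,hash)→9160 …(+2); best=2120 via (D,hash)
  {AB}: card=10000; try (A,hash)→1720, (B,merge)→5480, (A,merge)→5920, (B,hash)→9120, (B,nl_idx)→10600, (B,nl)→30060 …(+1); best=1720 via (A,hash)
  {AD}: card=480; try (A,hash)→880, (D,nl_idx)→960, (D,merge)→1120, (A,merge)→1140, (D,hash)→1240, (D,nl)→4860 …(+1); best=880 via (A,hash)
  {ABD}: card=8000; try (A,hash)→6840, (B,hash)→10360, (B,merge)→10680, (D,hash)→12840, (B,nl_idx)→13200, (A,merge)→54540 …(+5); best=6840 via (A,hash)

6840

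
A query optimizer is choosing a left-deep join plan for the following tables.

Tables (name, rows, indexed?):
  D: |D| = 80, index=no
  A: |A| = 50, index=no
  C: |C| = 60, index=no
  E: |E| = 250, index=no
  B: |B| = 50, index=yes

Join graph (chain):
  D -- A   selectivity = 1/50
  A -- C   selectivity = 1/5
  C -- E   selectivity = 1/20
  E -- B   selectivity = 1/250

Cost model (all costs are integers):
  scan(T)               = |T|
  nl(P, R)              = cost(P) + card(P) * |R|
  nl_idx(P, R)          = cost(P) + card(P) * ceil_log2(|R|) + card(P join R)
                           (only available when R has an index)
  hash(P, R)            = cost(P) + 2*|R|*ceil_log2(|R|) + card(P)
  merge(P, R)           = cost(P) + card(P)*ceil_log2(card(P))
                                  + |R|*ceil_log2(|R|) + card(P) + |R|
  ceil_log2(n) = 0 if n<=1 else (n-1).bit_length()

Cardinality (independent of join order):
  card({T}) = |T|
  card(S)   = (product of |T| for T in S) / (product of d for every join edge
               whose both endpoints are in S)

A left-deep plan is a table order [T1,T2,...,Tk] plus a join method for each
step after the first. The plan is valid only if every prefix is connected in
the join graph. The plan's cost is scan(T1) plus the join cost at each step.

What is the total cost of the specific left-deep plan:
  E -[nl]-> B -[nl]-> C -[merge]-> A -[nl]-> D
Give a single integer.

step 1: scan E: cost=250, card=250
step 2: join B via nl
    card(P join B) = 250*50/(250) = 50
    cost = 250 + 250*50 = 12750
step 3: join C via nl
    card(P join C) = 50*60/(20) = 150
    cost = 12750 + 50*60 = 15750
step 4: join A via merge
    card(P join A) = 150*50/(5) = 1500
    cost = 15750 + 150*8 + 50*6 + 150 + 50 = 17450
step 5: join D via nl
    card(P join D) = 1500*80/(50) = 2400
    cost = 17450 + 1500*80 = 137450

137450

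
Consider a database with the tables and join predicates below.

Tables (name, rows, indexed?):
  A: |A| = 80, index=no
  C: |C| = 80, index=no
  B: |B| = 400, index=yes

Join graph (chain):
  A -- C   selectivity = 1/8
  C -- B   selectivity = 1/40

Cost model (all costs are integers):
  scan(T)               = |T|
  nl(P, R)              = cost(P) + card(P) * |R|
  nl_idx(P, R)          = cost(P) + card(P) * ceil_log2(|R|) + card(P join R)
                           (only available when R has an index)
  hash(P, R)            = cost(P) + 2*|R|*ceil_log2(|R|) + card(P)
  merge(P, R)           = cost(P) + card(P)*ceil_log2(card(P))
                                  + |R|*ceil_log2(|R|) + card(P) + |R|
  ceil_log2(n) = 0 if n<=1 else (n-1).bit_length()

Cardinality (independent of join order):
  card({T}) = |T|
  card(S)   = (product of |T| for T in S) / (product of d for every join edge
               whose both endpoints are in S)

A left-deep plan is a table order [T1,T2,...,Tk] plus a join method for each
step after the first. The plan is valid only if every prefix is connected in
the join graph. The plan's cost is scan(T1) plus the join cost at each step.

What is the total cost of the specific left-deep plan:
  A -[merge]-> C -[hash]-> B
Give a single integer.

9360

step 1: scan A: cost=80, card=80
step 2: join C via merge
    card(P join C) = 80*80/(8) = 800
    cost = 80 + 80*7 + 80*7 + 80 + 80 = 1360
step 3: join B via hash
    card(P join B) = 800*400/(40) = 8000
    cost = 1360 + 2*400*9 + 800 = 9360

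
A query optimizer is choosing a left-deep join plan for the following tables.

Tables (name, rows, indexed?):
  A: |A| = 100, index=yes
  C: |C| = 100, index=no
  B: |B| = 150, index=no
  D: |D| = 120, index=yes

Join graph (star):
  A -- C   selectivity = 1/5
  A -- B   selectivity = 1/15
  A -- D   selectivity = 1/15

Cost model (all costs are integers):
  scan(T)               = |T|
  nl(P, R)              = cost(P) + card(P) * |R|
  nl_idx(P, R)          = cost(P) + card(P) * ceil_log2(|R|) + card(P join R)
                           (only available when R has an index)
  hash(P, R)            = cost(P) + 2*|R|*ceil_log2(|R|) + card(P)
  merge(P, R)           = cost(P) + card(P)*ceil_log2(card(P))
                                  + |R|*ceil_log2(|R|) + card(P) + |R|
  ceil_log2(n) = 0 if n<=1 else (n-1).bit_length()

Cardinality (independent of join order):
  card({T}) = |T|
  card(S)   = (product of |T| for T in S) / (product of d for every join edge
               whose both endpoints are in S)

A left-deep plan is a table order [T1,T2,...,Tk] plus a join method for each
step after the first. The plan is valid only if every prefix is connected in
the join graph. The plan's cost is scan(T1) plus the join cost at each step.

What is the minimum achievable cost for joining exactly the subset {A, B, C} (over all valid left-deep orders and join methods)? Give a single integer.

Selinger DP over subsets of {A,B,C}:
  {A}: scan cost=100, card=100
  {C}: scan cost=100, card=100
  {B}: scan cost=150, card=150
  {AC}: card=2000; try (C,hash)→1600, (A,hash)→1600, (C,merge)→1700, (A,merge)→1700, (A,nl_idx)→2800, (C,nl)→10100 …(+1); best=1600 via (C,hash)
  {AB}: card=1000; try (A,hash)→1700, (A,nl_idx)→2200, (B,merge)→2250, (A,merge)→2300, (B,hash)→2600, (B,nl)→15100 …(+1); best=1700 via (A,hash)
  {ABC}: card=20000; try (C,hash)→4100, (B,hash)→6000, (C,merge)→13500, (B,merge)→26950, (C,nl)→101700, (B,nl)→301600; best=4100 via (C,hash)

4100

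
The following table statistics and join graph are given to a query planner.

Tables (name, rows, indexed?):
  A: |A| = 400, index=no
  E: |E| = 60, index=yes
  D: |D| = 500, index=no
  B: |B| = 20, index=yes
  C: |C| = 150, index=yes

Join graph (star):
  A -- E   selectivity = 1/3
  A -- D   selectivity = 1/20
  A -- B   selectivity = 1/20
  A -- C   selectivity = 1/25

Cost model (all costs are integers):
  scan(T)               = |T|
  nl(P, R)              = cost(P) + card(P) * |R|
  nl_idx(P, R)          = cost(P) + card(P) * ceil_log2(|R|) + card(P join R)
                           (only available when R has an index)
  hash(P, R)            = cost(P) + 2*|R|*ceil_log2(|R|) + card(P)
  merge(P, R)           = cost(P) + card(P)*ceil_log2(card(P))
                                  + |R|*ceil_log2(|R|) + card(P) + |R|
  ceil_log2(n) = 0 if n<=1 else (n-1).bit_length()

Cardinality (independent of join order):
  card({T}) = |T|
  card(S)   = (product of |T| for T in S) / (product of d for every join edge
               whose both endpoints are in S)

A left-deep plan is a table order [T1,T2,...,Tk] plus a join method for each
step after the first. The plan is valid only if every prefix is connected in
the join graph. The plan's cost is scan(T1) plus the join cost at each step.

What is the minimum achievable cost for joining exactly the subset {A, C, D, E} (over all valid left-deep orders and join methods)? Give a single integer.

Selinger DP over subsets of {A,C,D,E}:
  {A}: scan cost=400, card=400
  {E}: scan cost=60, card=60
  {D}: scan cost=500, card=500
  {C}: scan cost=150, card=150
  {AE}: card=8000; try (E,hash)→1520, (A,merge)→4480, (E,merge)→4820, (A,hash)→7320, (E,nl_idx)→10800, (A,nl)→24060 …(+1); best=1520 via (E,hash)
  {AD}: card=10000; try (A,hash)→8200, (D,merge)→9400, (A,merge)→9500, (D,hash)→9800, (D,nl)→200400, (A,nl)→200500; best=8200 via (A,hash)
  {AC}: card=2400; try (C,hash)→3200, (A,merge)→5500, (C,merge)→5750, (C,nl_idx)→6000, (A,hash)→7500, (A,nl)→60150 …(+1); best=3200 via (C,hash)
  {ADE}: card=200000; try (D,hash)→18520, (E,hash)→18920, (D,merge)→118520, (E,merge)→158620, (E,nl_idx)→268200, (E,nl)→608200 …(+1); best=18520 via (D,hash)
  {ACE}: card=48000; try (E,hash)→6320, (C,hash)→11920, (E,merge)→34820, (E,nl_idx)→65600, (C,nl_idx)→113520, (C,merge)→114870 …(+2); best=6320 via (E,hash)
  {ACD}: card=60000; try (D,hash)→14600, (C,hash)→20600, (D,merge)→39400, (C,nl_idx)→148200, (C,merge)→159550, (D,nl)→1203200 …(+1); best=14600 via (D,hash)
  {ACDE}: card=1200000; try (D,hash)→63320, (E,hash)→75320, (C,hash)→220920, (D,merge)→827320, (E,merge)→1035020, (E,nl_idx)→1574600 …(+5); best=63320 via (D,hash)

63320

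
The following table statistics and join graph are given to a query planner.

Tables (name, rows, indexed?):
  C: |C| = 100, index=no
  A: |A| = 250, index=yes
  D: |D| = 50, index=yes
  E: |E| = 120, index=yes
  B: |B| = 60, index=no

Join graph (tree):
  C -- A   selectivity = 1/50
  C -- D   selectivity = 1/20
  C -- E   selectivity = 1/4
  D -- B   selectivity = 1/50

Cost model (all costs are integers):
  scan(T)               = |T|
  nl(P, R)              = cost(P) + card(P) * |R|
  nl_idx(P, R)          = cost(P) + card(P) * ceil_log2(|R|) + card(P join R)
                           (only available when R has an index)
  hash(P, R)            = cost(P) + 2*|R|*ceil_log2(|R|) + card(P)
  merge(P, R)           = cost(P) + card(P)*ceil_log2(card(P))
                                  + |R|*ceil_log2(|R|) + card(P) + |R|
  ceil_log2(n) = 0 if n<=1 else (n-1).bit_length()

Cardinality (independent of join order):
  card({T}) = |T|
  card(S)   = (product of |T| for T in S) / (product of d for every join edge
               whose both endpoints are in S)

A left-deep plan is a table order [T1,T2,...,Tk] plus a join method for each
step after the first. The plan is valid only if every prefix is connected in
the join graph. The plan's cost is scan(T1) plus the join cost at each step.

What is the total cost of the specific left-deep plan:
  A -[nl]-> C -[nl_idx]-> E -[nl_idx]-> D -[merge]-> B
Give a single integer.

809170

step 1: scan A: cost=250, card=250
step 2: join C via nl
    card(P join C) = 250*100/(50) = 500
    cost = 250 + 250*100 = 25250
step 3: join E via nl_idx
    card(P join E) = 500*120/(4) = 15000
    cost = 25250 + 500*7 + 15000 = 43750
step 4: join D via nl_idx
    card(P join D) = 15000*50/(20) = 37500
    cost = 43750 + 15000*6 + 37500 = 171250
step 5: join B via merge
    card(P join B) = 37500*60/(50) = 45000
    cost = 171250 + 37500*16 + 60*6 + 37500 + 60 = 809170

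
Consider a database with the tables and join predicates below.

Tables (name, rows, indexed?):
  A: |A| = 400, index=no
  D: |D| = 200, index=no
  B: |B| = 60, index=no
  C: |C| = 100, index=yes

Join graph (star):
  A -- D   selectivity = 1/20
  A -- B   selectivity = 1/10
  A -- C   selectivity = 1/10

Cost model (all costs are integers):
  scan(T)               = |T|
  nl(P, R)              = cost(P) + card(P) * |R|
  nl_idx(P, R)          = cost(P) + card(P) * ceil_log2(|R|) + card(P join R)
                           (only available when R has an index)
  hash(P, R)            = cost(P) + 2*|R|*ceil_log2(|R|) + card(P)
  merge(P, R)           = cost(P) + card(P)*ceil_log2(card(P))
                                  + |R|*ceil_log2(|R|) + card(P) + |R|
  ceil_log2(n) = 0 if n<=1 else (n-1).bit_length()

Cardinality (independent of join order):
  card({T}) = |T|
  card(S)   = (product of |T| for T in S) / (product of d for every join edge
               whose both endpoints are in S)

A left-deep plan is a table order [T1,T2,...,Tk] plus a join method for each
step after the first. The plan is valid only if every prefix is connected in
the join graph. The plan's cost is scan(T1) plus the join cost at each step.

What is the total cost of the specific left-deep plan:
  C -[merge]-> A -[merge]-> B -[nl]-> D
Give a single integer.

step 1: scan C: cost=100, card=100
step 2: join A via merge
    card(P join A) = 100*400/(10) = 4000
    cost = 100 + 100*7 + 400*9 + 100 + 400 = 4900
step 3: join B via merge
    card(P join B) = 4000*60/(10) = 24000
    cost = 4900 + 4000*12 + 60*6 + 4000 + 60 = 57320
step 4: join D via nl
    card(P join D) = 24000*200/(20) = 240000
    cost = 57320 + 24000*200 = 4857320

4857320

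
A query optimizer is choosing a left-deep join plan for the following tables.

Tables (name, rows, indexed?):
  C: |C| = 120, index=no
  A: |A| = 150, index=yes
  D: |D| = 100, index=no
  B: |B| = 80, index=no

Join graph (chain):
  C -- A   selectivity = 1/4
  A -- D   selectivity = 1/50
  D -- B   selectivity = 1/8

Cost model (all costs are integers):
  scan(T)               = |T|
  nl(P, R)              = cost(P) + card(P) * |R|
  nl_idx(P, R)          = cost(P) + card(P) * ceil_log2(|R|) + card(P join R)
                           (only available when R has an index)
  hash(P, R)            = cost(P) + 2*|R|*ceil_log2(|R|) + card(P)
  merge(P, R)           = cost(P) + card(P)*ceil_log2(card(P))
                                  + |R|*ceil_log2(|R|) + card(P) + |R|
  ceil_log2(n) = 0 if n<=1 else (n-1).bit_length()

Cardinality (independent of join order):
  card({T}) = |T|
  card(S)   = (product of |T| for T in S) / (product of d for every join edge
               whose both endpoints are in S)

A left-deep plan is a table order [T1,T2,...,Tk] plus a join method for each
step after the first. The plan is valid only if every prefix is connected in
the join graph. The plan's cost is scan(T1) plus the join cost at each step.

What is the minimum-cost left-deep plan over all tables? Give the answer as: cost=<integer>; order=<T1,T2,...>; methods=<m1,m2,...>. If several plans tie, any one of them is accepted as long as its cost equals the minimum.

Selinger DP (subsets sized 1..n):
  {C}: scan cost=120, card=120
  {A}: scan cost=150, card=150
  {D}: scan cost=100, card=100
  {B}: scan cost=80, card=80
  {AC}: card=4500; try (C,hash)→1980, (A,merge)→2430, (C,merge)→2460, (A,hash)→2640, (A,nl_idx)→5580, (A,nl)→18120 …(+1); best=1980 via (C,hash)
  {AD}: card=300; try (A,nl_idx)→1200, (D,hash)→1700, (A,merge)→2250, (D,merge)→2300, (A,hash)→2600, (A,nl)→15100 …(+1); best=1200 via (A,nl_idx)
  {BD}: card=1000; try (B,hash)→1320, (D,merge)→1520, (B,merge)→1540, (D,hash)→1560, (D,nl)→8080, (B,nl)→8100; best=1320 via (B,hash)
  {ACD}: card=9000; try (C,hash)→3180, (C,merge)→5160, (D,hash)→7880, (C,nl)→37200, (D,merge)→65780, (D,nl)→451980; best=3180 via (C,hash)
  {ABD}: card=3000; try (B,hash)→2620, (A,hash)→4720, (B,merge)→4840, (A,nl_idx)→12320, (A,merge)→13670, (B,nl)→25200 …(+1); best=2620 via (B,hash)
  {ABCD}: card=90000; try (C,hash)→7300, (B,hash)→13300, (C,merge)→42580, (B,merge)→138820, (C,nl)→362620, (B,nl)→723180; best=7300 via (C,hash)

cost=7300; order=D,A,B,C; methods=nl_idx,hash,hash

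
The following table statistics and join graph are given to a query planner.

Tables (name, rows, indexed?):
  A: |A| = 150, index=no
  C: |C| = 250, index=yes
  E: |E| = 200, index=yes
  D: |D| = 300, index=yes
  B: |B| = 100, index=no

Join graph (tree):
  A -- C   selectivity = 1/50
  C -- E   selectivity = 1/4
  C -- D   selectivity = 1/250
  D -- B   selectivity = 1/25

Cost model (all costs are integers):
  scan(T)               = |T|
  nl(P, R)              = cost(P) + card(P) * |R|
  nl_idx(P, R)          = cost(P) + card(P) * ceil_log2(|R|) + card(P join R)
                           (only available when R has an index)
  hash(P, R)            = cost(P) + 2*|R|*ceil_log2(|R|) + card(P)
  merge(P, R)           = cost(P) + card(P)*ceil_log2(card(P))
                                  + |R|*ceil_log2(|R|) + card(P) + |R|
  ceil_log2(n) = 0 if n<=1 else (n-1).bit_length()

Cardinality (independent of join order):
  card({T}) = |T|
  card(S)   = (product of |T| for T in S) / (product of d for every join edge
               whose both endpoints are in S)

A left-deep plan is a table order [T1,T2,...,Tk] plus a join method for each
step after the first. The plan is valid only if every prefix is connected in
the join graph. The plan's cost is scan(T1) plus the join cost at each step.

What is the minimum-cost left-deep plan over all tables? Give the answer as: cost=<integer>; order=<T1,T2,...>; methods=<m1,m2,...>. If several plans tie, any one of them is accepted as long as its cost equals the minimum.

Selinger DP (subsets sized 1..n):
  {A}: scan cost=150, card=150
  {C}: scan cost=250, card=250
  {E}: scan cost=200, card=200
  {D}: scan cost=300, card=300
  {B}: scan cost=100, card=100
  {AC}: card=750; try (C,nl_idx)→2100, (A,hash)→2900, (C,merge)→3750, (A,merge)→3850, (C,hash)→4300, (C,nl)→37650 …(+1); best=2100 via (C,nl_idx)
  {CE}: card=12500; try (E,hash)→3700, (C,merge)→4250, (E,merge)→4300, (C,hash)→4400, (C,nl_idx)→14300, (E,nl_idx)→14750 …(+2); best=3700 via (E,hash)
  {CD}: card=300; try (D,nl_idx)→2800, (C,nl_idx)→3000, (C,hash)→4600, (D,merge)→5500, (C,merge)→5550, (D,hash)→5900 …(+2); best=2800 via (D,nl_idx)
  {BD}: card=1200; try (B,hash)→2000, (D,nl_idx)→2200, (D,merge)→3900, (B,merge)→4100, (D,hash)→5600, (D,nl)→30100 …(+1); best=2000 via (B,hash)
  {ACE}: card=37500; try (E,hash)→6050, (E,merge)→12150, (A,hash)→18600, (E,nl_idx)→45600, (E,nl)→152100, (A,merge)→192550 …(+1); best=6050 via (E,hash)
  {ACD}: card=900; try (A,hash)→5500, (A,merge)→7150, (D,hash)→8250, (D,nl_idx)→9750, (D,merge)→13350, (A,nl)→47800 …(+1); best=5500 via (A,hash)
  {CDE}: card=15000; try (E,hash)→6300, (E,merge)→7600, (E,nl_idx)→20200, (D,hash)→21600, (E,nl)→62800, (D,nl_idx)→131200 …(+2); best=6300 via (E,hash)
  {BCD}: card=1200; try (B,hash)→4500, (B,merge)→6600, (C,hash)→7200, (C,nl_idx)→12800, (C,merge)→18650, (B,nl)→32800 …(+1); best=4500 via (B,hash)
  {ACDE}: card=45000; try (E,hash)→9600, (E,merge)→17200, (A,hash)→23700, (D,hash)→48950, (E,nl_idx)→57700, (E,nl)→185500 …(+5); best=9600 via (E,hash)
  {ABCD}: card=3600; try (B,hash)→7800, (A,hash)→8100, (B,merge)→16200, (A,merge)→20250, (B,nl)→95500, (A,nl)→184500; best=7800 via (B,hash)
  {BCDE}: card=60000; try (E,hash)→8900, (E,merge)→20700, (B,hash)→22700, (E,nl_idx)→74100, (B,merge)→232100, (E,nl)→244500 …(+1); best=8900 via (E,hash)
  {ABCDE}: card=180000; try (E,hash)→14600, (B,hash)→56000, (E,merge)→56400, (A,hash)→71300, (E,nl_idx)→216600, (E,nl)→727800 …(+4); best=14600 via (E,hash)

cost=14600; order=C,D,A,B,E; methods=nl_idx,hash,hash,hash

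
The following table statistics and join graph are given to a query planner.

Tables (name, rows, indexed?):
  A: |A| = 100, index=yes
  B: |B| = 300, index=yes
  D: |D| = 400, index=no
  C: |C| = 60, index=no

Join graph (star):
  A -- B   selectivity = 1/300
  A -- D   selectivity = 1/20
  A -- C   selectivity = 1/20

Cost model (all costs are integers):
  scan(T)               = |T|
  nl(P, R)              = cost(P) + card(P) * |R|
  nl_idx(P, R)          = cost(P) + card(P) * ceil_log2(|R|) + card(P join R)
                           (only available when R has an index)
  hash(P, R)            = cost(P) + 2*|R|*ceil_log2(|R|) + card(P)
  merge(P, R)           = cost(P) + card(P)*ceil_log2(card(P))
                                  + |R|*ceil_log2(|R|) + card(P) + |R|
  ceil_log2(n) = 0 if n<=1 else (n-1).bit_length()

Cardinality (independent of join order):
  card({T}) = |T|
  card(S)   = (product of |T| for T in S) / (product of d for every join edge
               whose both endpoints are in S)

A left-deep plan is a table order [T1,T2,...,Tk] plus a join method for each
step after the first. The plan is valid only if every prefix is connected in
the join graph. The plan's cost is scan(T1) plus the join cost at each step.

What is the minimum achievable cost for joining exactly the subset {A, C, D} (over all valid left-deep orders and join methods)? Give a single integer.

Selinger DP over subsets of {A,C,D}:
  {A}: scan cost=100, card=100
  {D}: scan cost=400, card=400
  {C}: scan cost=60, card=60
  {AD}: card=2000; try (A,hash)→2200, (D,merge)→4900, (A,merge)→5200, (A,nl_idx)→5200, (D,hash)→7400, (D,nl)→40100 …(+1); best=2200 via (A,hash)
  {AC}: card=300; try (A,nl_idx)→780, (C,hash)→920, (A,merge)→1280, (C,merge)→1320, (A,hash)→1520, (A,nl)→6060 …(+1); best=780 via (A,nl_idx)
  {ACD}: card=6000; try (C,hash)→4920, (D,merge)→7780, (D,hash)→8280, (C,merge)→26620, (D,nl)→120780, (C,nl)→122200; best=4920 via (C,hash)

4920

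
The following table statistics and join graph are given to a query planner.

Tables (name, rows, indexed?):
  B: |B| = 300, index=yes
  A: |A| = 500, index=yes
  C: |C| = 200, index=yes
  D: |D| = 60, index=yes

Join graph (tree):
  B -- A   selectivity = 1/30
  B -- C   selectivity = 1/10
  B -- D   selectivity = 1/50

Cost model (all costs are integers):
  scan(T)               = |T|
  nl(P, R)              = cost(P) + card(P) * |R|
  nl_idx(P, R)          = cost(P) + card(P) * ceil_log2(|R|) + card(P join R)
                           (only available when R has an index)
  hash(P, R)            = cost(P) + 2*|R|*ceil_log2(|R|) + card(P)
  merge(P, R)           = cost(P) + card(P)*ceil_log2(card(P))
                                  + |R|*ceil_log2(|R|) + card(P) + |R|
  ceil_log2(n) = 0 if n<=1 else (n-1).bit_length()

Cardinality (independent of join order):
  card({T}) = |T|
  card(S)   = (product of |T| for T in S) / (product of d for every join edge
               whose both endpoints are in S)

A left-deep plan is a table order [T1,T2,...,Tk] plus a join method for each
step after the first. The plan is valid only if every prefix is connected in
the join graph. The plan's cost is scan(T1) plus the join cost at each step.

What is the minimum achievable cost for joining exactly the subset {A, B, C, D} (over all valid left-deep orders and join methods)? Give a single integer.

Selinger DP over subsets of {A,B,C,D}:
  {B}: scan cost=300, card=300
  {A}: scan cost=500, card=500
  {C}: scan cost=200, card=200
  {D}: scan cost=60, card=60
  {AB}: card=5000; try (B,hash)→6400, (A,nl_idx)→8000, (A,merge)→8300, (B,merge)→8500, (A,hash)→9600, (B,nl_idx)→10000 …(+2); best=6400 via (B,hash)
  {BC}: card=6000; try (C,hash)→3800, (B,merge)→5000, (C,merge)→5100, (B,hash)→5800, (B,nl_idx)→8000, (C,nl_idx)→8700 …(+2); best=3800 via (C,hash)
  {BD}: card=360; try (B,nl_idx)→960, (D,hash)→1320, (D,nl_idx)→2460, (B,merge)→3480, (D,merge)→3720, (B,hash)→5520 …(+2); best=960 via (B,nl_idx)
  {ABC}: card=100000; try (C,hash)→14600, (A,hash)→18800, (C,merge)→78200, (A,merge)→92800, (C,nl_idx)→146400, (A,nl_idx)→157800 …(+2); best=14600 via (C,hash)
  {ABD}: card=6000; try (A,merge)→9560, (A,nl_idx)→10200, (A,hash)→10320, (D,hash)→12120, (D,nl_idx)→42400, (D,merge)→76820 …(+2); best=9560 via (A,merge)
  {BCD}: card=7200; try (C,hash)→4520, (C,merge)→6360, (D,hash)→10520, (C,nl_idx)→11040, (D,nl_idx)→47000, (C,nl)→72960 …(+2); best=4520 via (C,hash)
  {ABCD}: card=120000; try (C,hash)→18760, (A,hash)→20720, (C,merge)→95360, (A,merge)→110320, (D,hash)→115320, (C,nl_idx)→177560 …(+6); best=18760 via (C,hash)

18760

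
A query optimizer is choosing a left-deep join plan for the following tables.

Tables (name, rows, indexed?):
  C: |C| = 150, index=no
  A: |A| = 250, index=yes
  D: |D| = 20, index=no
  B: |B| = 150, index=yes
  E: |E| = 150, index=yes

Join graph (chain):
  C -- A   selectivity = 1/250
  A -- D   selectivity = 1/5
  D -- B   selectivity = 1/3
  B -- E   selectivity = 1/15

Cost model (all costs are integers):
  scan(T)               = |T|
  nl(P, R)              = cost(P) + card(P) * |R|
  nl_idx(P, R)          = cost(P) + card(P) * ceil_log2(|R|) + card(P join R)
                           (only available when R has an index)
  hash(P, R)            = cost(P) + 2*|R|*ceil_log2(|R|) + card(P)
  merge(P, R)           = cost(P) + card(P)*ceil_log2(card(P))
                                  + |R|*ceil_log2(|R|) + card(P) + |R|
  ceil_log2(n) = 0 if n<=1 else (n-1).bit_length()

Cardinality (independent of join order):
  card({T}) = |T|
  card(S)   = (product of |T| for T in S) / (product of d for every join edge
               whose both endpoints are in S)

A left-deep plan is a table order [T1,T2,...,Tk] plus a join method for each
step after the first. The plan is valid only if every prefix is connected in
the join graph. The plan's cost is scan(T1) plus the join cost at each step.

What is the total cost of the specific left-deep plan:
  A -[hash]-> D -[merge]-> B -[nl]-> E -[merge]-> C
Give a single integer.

step 1: scan A: cost=250, card=250
step 2: join D via hash
    card(P join D) = 250*20/(5) = 1000
    cost = 250 + 2*20*5 + 250 = 700
step 3: join B via merge
    card(P join B) = 1000*150/(3) = 50000
    cost = 700 + 1000*10 + 150*8 + 1000 + 150 = 13050
step 4: join E via nl
    card(P join E) = 50000*150/(15) = 500000
    cost = 13050 + 50000*150 = 7513050
step 5: join C via merge
    card(P join C) = 500000*150/(250) = 300000
    cost = 7513050 + 500000*19 + 150*8 + 500000 + 150 = 17514400

17514400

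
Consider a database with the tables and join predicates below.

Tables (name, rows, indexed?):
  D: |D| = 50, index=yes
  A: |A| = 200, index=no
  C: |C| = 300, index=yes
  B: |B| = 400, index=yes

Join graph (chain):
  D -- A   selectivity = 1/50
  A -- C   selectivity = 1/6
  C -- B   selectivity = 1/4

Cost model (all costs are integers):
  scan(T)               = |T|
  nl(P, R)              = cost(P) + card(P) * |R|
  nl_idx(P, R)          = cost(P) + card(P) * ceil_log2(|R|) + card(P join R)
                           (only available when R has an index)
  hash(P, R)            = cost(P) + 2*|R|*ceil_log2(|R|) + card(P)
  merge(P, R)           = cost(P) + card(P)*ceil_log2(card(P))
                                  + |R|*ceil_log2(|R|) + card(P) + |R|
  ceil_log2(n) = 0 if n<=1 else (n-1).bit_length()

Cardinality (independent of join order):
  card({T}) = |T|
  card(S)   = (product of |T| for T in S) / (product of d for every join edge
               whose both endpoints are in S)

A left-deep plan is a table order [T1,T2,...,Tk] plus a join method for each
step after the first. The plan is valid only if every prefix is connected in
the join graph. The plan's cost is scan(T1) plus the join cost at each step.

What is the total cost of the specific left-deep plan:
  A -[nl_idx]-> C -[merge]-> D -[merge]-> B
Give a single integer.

step 1: scan A: cost=200, card=200
step 2: join C via nl_idx
    card(P join C) = 200*300/(6) = 10000
    cost = 200 + 200*9 + 10000 = 12000
step 3: join D via merge
    card(P join D) = 10000*50/(50) = 10000
    cost = 12000 + 10000*14 + 50*6 + 10000 + 50 = 162350
step 4: join B via merge
    card(P join B) = 10000*400/(4) = 1000000
    cost = 162350 + 10000*14 + 400*9 + 10000 + 400 = 316350

316350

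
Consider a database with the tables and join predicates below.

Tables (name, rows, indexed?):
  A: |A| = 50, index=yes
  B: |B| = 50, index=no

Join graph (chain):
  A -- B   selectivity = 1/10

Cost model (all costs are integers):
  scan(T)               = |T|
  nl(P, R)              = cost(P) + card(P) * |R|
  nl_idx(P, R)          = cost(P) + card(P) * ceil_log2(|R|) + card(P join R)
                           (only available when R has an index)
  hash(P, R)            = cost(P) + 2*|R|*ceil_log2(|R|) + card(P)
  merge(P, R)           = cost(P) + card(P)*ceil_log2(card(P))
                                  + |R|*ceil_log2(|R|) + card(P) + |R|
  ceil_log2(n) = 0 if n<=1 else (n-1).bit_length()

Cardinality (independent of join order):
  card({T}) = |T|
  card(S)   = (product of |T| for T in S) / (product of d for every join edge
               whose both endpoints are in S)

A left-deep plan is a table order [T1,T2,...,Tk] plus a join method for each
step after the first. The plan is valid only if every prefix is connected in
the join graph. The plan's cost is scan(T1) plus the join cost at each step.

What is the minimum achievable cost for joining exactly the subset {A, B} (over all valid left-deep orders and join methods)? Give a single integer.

600

Selinger DP over subsets of {A,B}:
  {A}: scan cost=50, card=50
  {B}: scan cost=50, card=50
  {AB}: card=250; try (A,nl_idx)→600, (B,hash)→700, (A,hash)→700, (B,merge)→750, (A,merge)→750, (B,nl)→2550 …(+1); best=600 via (A,nl_idx)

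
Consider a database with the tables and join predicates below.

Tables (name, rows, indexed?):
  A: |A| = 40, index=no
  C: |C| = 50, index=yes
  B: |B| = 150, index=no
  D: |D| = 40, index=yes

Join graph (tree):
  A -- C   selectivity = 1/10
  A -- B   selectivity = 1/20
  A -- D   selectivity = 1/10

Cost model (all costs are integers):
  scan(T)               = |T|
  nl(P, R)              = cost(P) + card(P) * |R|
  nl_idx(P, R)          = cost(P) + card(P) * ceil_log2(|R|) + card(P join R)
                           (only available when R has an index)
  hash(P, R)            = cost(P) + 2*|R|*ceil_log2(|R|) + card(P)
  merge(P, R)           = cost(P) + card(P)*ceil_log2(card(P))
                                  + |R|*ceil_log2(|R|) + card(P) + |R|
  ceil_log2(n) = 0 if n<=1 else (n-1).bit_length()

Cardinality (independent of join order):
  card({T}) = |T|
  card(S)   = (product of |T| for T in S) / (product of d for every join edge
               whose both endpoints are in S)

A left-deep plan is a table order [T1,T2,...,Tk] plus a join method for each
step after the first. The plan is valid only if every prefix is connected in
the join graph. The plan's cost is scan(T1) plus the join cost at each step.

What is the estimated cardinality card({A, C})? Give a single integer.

200

Tables in S: A(40), C(50)
Edges inside S: A-C(d=10)
numerator = 40 * 50 = 2000
denominator = 10 = 10
card(S) = 2000 / 10 = 200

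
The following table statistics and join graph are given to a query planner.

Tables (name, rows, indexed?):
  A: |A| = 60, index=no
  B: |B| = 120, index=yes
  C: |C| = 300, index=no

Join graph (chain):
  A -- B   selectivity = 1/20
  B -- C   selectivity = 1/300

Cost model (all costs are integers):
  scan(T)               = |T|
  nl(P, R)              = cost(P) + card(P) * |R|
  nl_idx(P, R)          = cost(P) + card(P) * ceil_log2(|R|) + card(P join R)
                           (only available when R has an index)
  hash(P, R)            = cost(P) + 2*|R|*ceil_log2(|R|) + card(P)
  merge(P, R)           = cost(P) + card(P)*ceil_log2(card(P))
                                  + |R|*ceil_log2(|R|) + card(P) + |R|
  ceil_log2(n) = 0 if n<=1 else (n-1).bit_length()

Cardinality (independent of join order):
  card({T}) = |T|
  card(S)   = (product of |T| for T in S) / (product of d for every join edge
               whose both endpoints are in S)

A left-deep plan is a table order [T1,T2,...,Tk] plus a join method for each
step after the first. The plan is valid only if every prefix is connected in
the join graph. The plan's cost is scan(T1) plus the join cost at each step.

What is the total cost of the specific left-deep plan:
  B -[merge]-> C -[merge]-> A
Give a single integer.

5460

step 1: scan B: cost=120, card=120
step 2: join C via merge
    card(P join C) = 120*300/(300) = 120
    cost = 120 + 120*7 + 300*9 + 120 + 300 = 4080
step 3: join A via merge
    card(P join A) = 120*60/(20) = 360
    cost = 4080 + 120*7 + 60*6 + 120 + 60 = 5460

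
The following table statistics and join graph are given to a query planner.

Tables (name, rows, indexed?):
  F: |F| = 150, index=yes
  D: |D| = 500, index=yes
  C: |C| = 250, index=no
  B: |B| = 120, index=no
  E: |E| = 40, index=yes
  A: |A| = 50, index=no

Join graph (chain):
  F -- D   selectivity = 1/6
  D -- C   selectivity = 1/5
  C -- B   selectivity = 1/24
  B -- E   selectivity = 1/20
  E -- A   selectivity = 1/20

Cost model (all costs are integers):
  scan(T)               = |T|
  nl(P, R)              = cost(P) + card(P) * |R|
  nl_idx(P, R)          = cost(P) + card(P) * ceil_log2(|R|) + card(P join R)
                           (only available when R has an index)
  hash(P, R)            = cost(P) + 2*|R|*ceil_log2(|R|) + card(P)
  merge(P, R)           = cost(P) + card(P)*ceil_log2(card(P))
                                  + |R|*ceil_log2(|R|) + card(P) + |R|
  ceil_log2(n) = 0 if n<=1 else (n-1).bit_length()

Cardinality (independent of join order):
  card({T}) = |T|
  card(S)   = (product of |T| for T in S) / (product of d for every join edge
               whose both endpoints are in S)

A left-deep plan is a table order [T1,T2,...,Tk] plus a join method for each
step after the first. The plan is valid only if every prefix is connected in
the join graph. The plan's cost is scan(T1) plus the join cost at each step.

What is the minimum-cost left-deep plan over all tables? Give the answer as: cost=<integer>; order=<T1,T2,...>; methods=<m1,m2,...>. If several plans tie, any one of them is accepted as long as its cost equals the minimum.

cost=648810; order=B,E,A,C,D,F; methods=hash,hash,hash,hash,hash

Selinger DP (subsets sized 1..n):
  {F}: scan cost=150, card=150
  {D}: scan cost=500, card=500
  {C}: scan cost=250, card=250
  {B}: scan cost=120, card=120
  {E}: scan cost=40, card=40
  {A}: scan cost=50, card=50
  {DF}: card=12500; try (F,hash)→3400, (D,merge)→6500, (F,merge)→6850, (D,hash)→9300, (D,nl_idx)→14000, (F,nl_idx)→17000 …(+2); best=3400 via (F,hash)
  {CD}: card=25000; try (C,hash)→5000, (D,merge)→7500, (C,merge)→7750, (D,hash)→9500, (D,nl_idx)→27500, (D,nl)→125250 …(+1); best=5000 via (C,hash)
  {BC}: card=1250; try (B,hash)→2180, (C,merge)→3330, (B,merge)→3460, (C,hash)→4240, (C,nl)→30120, (B,nl)→30250; best=2180 via (B,hash)
  {BE}: card=240; try (E,hash)→720, (E,nl_idx)→1080, (B,merge)→1280, (E,merge)→1360, (B,hash)→1760, (B,nl)→4840 …(+1); best=720 via (E,hash)
  {AE}: card=100; try (E,nl_idx)→450, (E,hash)→580, (A,merge)→670, (E,merge)→680, (A,hash)→680, (A,nl)→2040 …(+1); best=450 via (E,nl_idx)
  {CDF}: card=625000; try (C,hash)→19900, (F,hash)→32400, (C,merge)→193150, (F,merge)→406350, (F,nl_idx)→830000, (C,nl)→3128400 …(+1); best=19900 via (C,hash)
  {BCD}: card=125000; try (D,hash)→12430, (D,merge)→22180, (B,hash)→31680, (D,nl_idx)→138430, (B,merge)→405960, (D,nl)→627180 …(+1); best=12430 via (D,hash)
  {BCE}: card=2500; try (E,hash)→3910, (C,hash)→4960, (C,merge)→5130, (E,nl_idx)→12180, (E,merge)→17460, (E,nl)→52180 …(+1); best=3910 via (E,hash)
  {ABE}: card=600; try (A,hash)→1560, (B,merge)→2210, (B,hash)→2230, (A,merge)→3230, (B,nl)→12450, (A,nl)→12720; best=1560 via (A,hash)
  {BCDF}: card=3125000; try (F,hash)→139830, (B,hash)→646580, (F,merge)→2263780, (F,nl_idx)→4137430, (B,merge)→13145860, (F,nl)→18762430 …(+1); best=139830 via (F,hash)
  {BCDE}: card=250000; try (D,hash)→15410, (D,merge)→41410, (E,hash)→137910, (D,nl_idx)→276410, (E,nl_idx)→1012430, (D,nl)→1253910 …(+2); best=15410 via (D,hash)
  {ABCE}: card=6250; try (C,hash)→6160, (A,hash)→7010, (C,merge)→10410, (A,merge)→36760, (A,nl)→128910, (C,nl)→151560; best=6160 via (C,hash)
  {BCDEF}: card=6250000; try (F,hash)→267810, (E,hash)→3265310, (F,merge)→4766760, (F,nl_idx)→8265410, (E,nl_idx)→25139830, (F,nl)→37515410 …(+2); best=267810 via (F,hash)
  {ABCDE}: card=625000; try (D,hash)→21410, (D,merge)→98660, (A,hash)→266010, (D,nl_idx)→687410, (D,nl)→3131160, (A,merge)→4765760 …(+1); best=21410 via (D,hash)
  {ABCDEF}: card=15625000; try (F,hash)→648810, (A,hash)→6518410, (F,merge)→13147760, (F,nl_idx)→20646410, (F,nl)→93771410, (A,merge)→150268160 …(+1); best=648810 via (F,hash)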